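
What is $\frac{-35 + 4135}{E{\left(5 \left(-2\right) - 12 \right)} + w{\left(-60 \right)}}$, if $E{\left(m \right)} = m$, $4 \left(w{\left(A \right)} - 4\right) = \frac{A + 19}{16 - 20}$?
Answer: $- \frac{65600}{247} \approx -265.59$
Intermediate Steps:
$w{\left(A \right)} = \frac{45}{16} - \frac{A}{16}$ ($w{\left(A \right)} = 4 + \frac{\left(A + 19\right) \frac{1}{16 - 20}}{4} = 4 + \frac{\left(19 + A\right) \frac{1}{-4}}{4} = 4 + \frac{\left(19 + A\right) \left(- \frac{1}{4}\right)}{4} = 4 + \frac{- \frac{19}{4} - \frac{A}{4}}{4} = 4 - \left(\frac{19}{16} + \frac{A}{16}\right) = \frac{45}{16} - \frac{A}{16}$)
$\frac{-35 + 4135}{E{\left(5 \left(-2\right) - 12 \right)} + w{\left(-60 \right)}} = \frac{-35 + 4135}{\left(5 \left(-2\right) - 12\right) + \left(\frac{45}{16} - - \frac{15}{4}\right)} = \frac{4100}{\left(-10 - 12\right) + \left(\frac{45}{16} + \frac{15}{4}\right)} = \frac{4100}{-22 + \frac{105}{16}} = \frac{4100}{- \frac{247}{16}} = 4100 \left(- \frac{16}{247}\right) = - \frac{65600}{247}$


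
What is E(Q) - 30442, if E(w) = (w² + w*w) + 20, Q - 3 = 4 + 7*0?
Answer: -30324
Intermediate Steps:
Q = 7 (Q = 3 + (4 + 7*0) = 3 + (4 + 0) = 3 + 4 = 7)
E(w) = 20 + 2*w² (E(w) = (w² + w²) + 20 = 2*w² + 20 = 20 + 2*w²)
E(Q) - 30442 = (20 + 2*7²) - 30442 = (20 + 2*49) - 30442 = (20 + 98) - 30442 = 118 - 30442 = -30324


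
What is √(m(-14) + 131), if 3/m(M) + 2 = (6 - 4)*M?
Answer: √13090/10 ≈ 11.441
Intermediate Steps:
m(M) = 3/(-2 + 2*M) (m(M) = 3/(-2 + (6 - 4)*M) = 3/(-2 + 2*M))
√(m(-14) + 131) = √(3/(2*(-1 - 14)) + 131) = √((3/2)/(-15) + 131) = √((3/2)*(-1/15) + 131) = √(-⅒ + 131) = √(1309/10) = √13090/10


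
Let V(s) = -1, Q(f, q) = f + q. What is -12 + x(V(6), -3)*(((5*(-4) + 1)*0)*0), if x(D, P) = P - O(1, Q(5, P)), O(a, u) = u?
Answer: -12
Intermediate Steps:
x(D, P) = -5 (x(D, P) = P - (5 + P) = P + (-5 - P) = -5)
-12 + x(V(6), -3)*(((5*(-4) + 1)*0)*0) = -12 - 5*(5*(-4) + 1)*0*0 = -12 - 5*(-20 + 1)*0*0 = -12 - 5*(-19*0)*0 = -12 - 0*0 = -12 - 5*0 = -12 + 0 = -12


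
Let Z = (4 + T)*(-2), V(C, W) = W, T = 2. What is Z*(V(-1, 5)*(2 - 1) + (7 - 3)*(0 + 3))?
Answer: -204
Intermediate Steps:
Z = -12 (Z = (4 + 2)*(-2) = 6*(-2) = -12)
Z*(V(-1, 5)*(2 - 1) + (7 - 3)*(0 + 3)) = -12*(5*(2 - 1) + (7 - 3)*(0 + 3)) = -12*(5*1 + 4*3) = -12*(5 + 12) = -12*17 = -204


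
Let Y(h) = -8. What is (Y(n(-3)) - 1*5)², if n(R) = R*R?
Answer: 169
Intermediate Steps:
n(R) = R²
(Y(n(-3)) - 1*5)² = (-8 - 1*5)² = (-8 - 5)² = (-13)² = 169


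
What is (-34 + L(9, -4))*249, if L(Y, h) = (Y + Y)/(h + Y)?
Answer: -37848/5 ≈ -7569.6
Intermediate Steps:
L(Y, h) = 2*Y/(Y + h) (L(Y, h) = (2*Y)/(Y + h) = 2*Y/(Y + h))
(-34 + L(9, -4))*249 = (-34 + 2*9/(9 - 4))*249 = (-34 + 2*9/5)*249 = (-34 + 2*9*(⅕))*249 = (-34 + 18/5)*249 = -152/5*249 = -37848/5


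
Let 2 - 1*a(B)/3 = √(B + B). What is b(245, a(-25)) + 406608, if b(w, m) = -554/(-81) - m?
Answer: 32935316/81 + 15*I*√2 ≈ 4.0661e+5 + 21.213*I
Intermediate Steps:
a(B) = 6 - 3*√2*√B (a(B) = 6 - 3*√(B + B) = 6 - 3*√2*√B)
b(w, m) = 554/81 - m (b(w, m) = -554*(-1/81) - m = 554/81 - m)
b(245, a(-25)) + 406608 = (554/81 - (6 - 3*√2*√(-25))) + 406608 = (554/81 - (6 - 3*√2*5*I)) + 406608 = (554/81 - (6 - 15*I*√2)) + 406608 = (554/81 + (-6 + 15*I*√2)) + 406608 = (68/81 + 15*I*√2) + 406608 = 32935316/81 + 15*I*√2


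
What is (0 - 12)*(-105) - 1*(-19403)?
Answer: 20663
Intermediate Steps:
(0 - 12)*(-105) - 1*(-19403) = -12*(-105) + 19403 = 1260 + 19403 = 20663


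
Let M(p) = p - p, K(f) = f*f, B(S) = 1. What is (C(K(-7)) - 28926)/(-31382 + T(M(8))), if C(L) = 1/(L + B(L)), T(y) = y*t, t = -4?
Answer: 1446299/1569100 ≈ 0.92174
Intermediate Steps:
K(f) = f²
M(p) = 0
T(y) = -4*y (T(y) = y*(-4) = -4*y)
C(L) = 1/(1 + L) (C(L) = 1/(L + 1) = 1/(1 + L))
(C(K(-7)) - 28926)/(-31382 + T(M(8))) = (1/(1 + (-7)²) - 28926)/(-31382 - 4*0) = (1/(1 + 49) - 28926)/(-31382 + 0) = (1/50 - 28926)/(-31382) = (1/50 - 28926)*(-1/31382) = -1446299/50*(-1/31382) = 1446299/1569100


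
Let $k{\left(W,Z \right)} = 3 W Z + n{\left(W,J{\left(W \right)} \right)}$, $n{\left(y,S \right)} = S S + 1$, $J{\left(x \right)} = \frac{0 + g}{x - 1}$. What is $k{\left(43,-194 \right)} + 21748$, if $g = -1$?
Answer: $- \frac{5780627}{1764} \approx -3277.0$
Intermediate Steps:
$J{\left(x \right)} = - \frac{1}{-1 + x}$ ($J{\left(x \right)} = \frac{0 - 1}{x - 1} = - \frac{1}{-1 + x}$)
$n{\left(y,S \right)} = 1 + S^{2}$ ($n{\left(y,S \right)} = S^{2} + 1 = 1 + S^{2}$)
$k{\left(W,Z \right)} = 1 + \frac{1}{\left(-1 + W\right)^{2}} + 3 W Z$ ($k{\left(W,Z \right)} = 3 W Z + \left(1 + \left(- \frac{1}{-1 + W}\right)^{2}\right) = 3 W Z + \left(1 + \frac{1}{\left(-1 + W\right)^{2}}\right) = 1 + \frac{1}{\left(-1 + W\right)^{2}} + 3 W Z$)
$k{\left(43,-194 \right)} + 21748 = \left(1 + \frac{1}{\left(-1 + 43\right)^{2}} + 3 \cdot 43 \left(-194\right)\right) + 21748 = \left(1 + \frac{1}{1764} - 25026\right) + 21748 = - \frac{44144099}{1764} + 21748 = - \frac{5780627}{1764}$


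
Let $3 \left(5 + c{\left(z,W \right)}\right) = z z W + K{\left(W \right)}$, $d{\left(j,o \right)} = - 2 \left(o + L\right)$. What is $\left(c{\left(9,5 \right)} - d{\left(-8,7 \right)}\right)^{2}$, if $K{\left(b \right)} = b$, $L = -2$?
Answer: $\frac{180625}{9} \approx 20069.0$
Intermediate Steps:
$d{\left(j,o \right)} = 4 - 2 o$ ($d{\left(j,o \right)} = - 2 \left(o - 2\right) = - 2 \left(-2 + o\right) = 4 - 2 o$)
$c{\left(z,W \right)} = -5 + \frac{W}{3} + \frac{W z^{2}}{3}$ ($c{\left(z,W \right)} = -5 + \frac{z z W + W}{3} = -5 + \frac{z^{2} W + W}{3} = -5 + \frac{W z^{2} + W}{3} = -5 + \frac{W + W z^{2}}{3} = -5 + \left(\frac{W}{3} + \frac{W z^{2}}{3}\right) = -5 + \frac{W}{3} + \frac{W z^{2}}{3}$)
$\left(c{\left(9,5 \right)} - d{\left(-8,7 \right)}\right)^{2} = \left(\left(-5 + \frac{1}{3} \cdot 5 + \frac{1}{3} \cdot 5 \cdot 9^{2}\right) - \left(4 - 14\right)\right)^{2} = \left(\left(-5 + \frac{5}{3} + \frac{1}{3} \cdot 5 \cdot 81\right) - \left(4 - 14\right)\right)^{2} = \left(\left(-5 + \frac{5}{3} + 135\right) - -10\right)^{2} = \left(\frac{395}{3} + 10\right)^{2} = \left(\frac{425}{3}\right)^{2} = \frac{180625}{9}$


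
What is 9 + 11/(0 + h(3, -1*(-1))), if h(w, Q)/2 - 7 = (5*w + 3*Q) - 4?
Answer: 389/42 ≈ 9.2619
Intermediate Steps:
h(w, Q) = 6 + 6*Q + 10*w (h(w, Q) = 14 + 2*((5*w + 3*Q) - 4) = 14 + 2*((3*Q + 5*w) - 4) = 14 + 2*(-4 + 3*Q + 5*w) = 14 + (-8 + 6*Q + 10*w) = 6 + 6*Q + 10*w)
9 + 11/(0 + h(3, -1*(-1))) = 9 + 11/(0 + (6 + 6*(-1*(-1)) + 10*3)) = 9 + 11/(0 + (6 + 6*1 + 30)) = 9 + 11/(0 + (6 + 6 + 30)) = 9 + 11/(0 + 42) = 9 + 11/42 = 389/42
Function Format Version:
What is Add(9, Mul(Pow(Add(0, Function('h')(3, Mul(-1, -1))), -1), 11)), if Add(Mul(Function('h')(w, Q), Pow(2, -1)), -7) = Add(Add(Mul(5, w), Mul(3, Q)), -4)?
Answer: Rational(389, 42) ≈ 9.2619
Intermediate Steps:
Function('h')(w, Q) = Add(6, Mul(6, Q), Mul(10, w)) (Function('h')(w, Q) = Add(14, Mul(2, Add(Add(Mul(5, w), Mul(3, Q)), -4))) = Add(14, Mul(2, Add(Add(Mul(3, Q), Mul(5, w)), -4))) = Add(14, Mul(2, Add(-4, Mul(3, Q), Mul(5, w)))) = Add(14, Add(-8, Mul(6, Q), Mul(10, w))) = Add(6, Mul(6, Q), Mul(10, w)))
Add(9, Mul(Pow(Add(0, Function('h')(3, Mul(-1, -1))), -1), 11)) = Add(9, Mul(Pow(Add(0, Add(6, Mul(6, Mul(-1, -1)), Mul(10, 3))), -1), 11)) = Add(9, Mul(Pow(Add(0, Add(6, Mul(6, 1), 30)), -1), 11)) = Add(9, Mul(Pow(Add(0, Add(6, 6, 30)), -1), 11)) = Add(9, Mul(Pow(Add(0, 42), -1), 11)) = Add(9, Mul(Pow(42, -1), 11)) = Add(9, Mul(Rational(1, 42), 11)) = Add(9, Rational(11, 42)) = Rational(389, 42)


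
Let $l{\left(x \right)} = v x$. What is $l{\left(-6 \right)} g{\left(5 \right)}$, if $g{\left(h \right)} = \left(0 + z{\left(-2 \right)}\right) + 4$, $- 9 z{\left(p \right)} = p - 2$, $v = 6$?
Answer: $-160$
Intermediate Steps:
$l{\left(x \right)} = 6 x$
$z{\left(p \right)} = \frac{2}{9} - \frac{p}{9}$ ($z{\left(p \right)} = - \frac{p - 2}{9} = - \frac{-2 + p}{9} = \frac{2}{9} - \frac{p}{9}$)
$g{\left(h \right)} = \frac{40}{9}$ ($g{\left(h \right)} = \left(0 + \left(\frac{2}{9} - - \frac{2}{9}\right)\right) + 4 = \left(0 + \left(\frac{2}{9} + \frac{2}{9}\right)\right) + 4 = \left(0 + \frac{4}{9}\right) + 4 = \frac{4}{9} + 4 = \frac{40}{9}$)
$l{\left(-6 \right)} g{\left(5 \right)} = 6 \left(-6\right) \frac{40}{9} = \left(-36\right) \frac{40}{9} = -160$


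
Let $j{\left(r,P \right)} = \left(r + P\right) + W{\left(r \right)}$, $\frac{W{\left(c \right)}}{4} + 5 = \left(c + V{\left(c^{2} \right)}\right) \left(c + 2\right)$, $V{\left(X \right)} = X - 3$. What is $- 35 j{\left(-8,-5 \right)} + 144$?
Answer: $45819$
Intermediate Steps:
$V{\left(X \right)} = -3 + X$ ($V{\left(X \right)} = X - 3 = -3 + X$)
$W{\left(c \right)} = -20 + 4 \left(2 + c\right) \left(-3 + c + c^{2}\right)$ ($W{\left(c \right)} = -20 + 4 \left(c + \left(-3 + c^{2}\right)\right) \left(c + 2\right) = -20 + 4 \left(-3 + c + c^{2}\right) \left(2 + c\right) = -20 + 4 \left(2 + c\right) \left(-3 + c + c^{2}\right)$)
$j{\left(r,P \right)} = -44 + P - 3 r + 4 r^{3} + 12 r^{2}$ ($j{\left(r,P \right)} = \left(r + P\right) + \left(-44 - 4 r + 4 r^{3} + 12 r^{2}\right) = \left(P + r\right) + \left(-44 - 4 r + 4 r^{3} + 12 r^{2}\right) = -44 + P - 3 r + 4 r^{3} + 12 r^{2}$)
$- 35 j{\left(-8,-5 \right)} + 144 = - 35 \left(-44 - 5 - -24 + 4 \left(-8\right)^{3} + 12 \left(-8\right)^{2}\right) + 144 = - 35 \left(-44 - 5 + 24 + 4 \left(-512\right) + 12 \cdot 64\right) + 144 = - 35 \left(-44 - 5 + 24 - 2048 + 768\right) + 144 = \left(-35\right) \left(-1305\right) + 144 = 45675 + 144 = 45819$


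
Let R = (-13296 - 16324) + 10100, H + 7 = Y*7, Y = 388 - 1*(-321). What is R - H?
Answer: -24476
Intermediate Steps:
Y = 709 (Y = 388 + 321 = 709)
H = 4956 (H = -7 + 709*7 = -7 + 4963 = 4956)
R = -19520 (R = -29620 + 10100 = -19520)
R - H = -19520 - 1*4956 = -19520 - 4956 = -24476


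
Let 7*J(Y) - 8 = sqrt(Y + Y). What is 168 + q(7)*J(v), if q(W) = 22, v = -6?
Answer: 1352/7 + 44*I*sqrt(3)/7 ≈ 193.14 + 10.887*I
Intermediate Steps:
J(Y) = 8/7 + sqrt(2)*sqrt(Y)/7 (J(Y) = 8/7 + sqrt(Y + Y)/7 = 8/7 + sqrt(2*Y)/7 = 8/7 + (sqrt(2)*sqrt(Y))/7 = 8/7 + sqrt(2)*sqrt(Y)/7)
168 + q(7)*J(v) = 168 + 22*(8/7 + sqrt(2)*sqrt(-6)/7) = 168 + 22*(8/7 + sqrt(2)*(I*sqrt(6))/7) = 168 + 22*(8/7 + 2*I*sqrt(3)/7) = 168 + (176/7 + 44*I*sqrt(3)/7) = 1352/7 + 44*I*sqrt(3)/7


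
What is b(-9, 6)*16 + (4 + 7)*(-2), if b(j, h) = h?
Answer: 74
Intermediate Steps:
b(-9, 6)*16 + (4 + 7)*(-2) = 6*16 + (4 + 7)*(-2) = 96 + 11*(-2) = 96 - 22 = 74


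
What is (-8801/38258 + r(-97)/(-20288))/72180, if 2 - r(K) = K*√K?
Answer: -44657801/14006137495680 - 97*I*√97/1464387840 ≈ -3.1884e-6 - 6.5238e-7*I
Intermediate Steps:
r(K) = 2 - K^(3/2) (r(K) = 2 - K*√K = 2 - K^(3/2))
(-8801/38258 + r(-97)/(-20288))/72180 = (-8801/38258 + (2 - (-97)^(3/2))/(-20288))/72180 = (-8801*1/38258 + (2 - (-97)*I*√97)*(-1/20288))*(1/72180) = (-8801/38258 + (2 + 97*I*√97)*(-1/20288))*(1/72180) = (-8801/38258 + (-1/10144 - 97*I*√97/20288))*(1/72180) = (-44657801/194044576 - 97*I*√97/20288)*(1/72180) = -44657801/14006137495680 - 97*I*√97/1464387840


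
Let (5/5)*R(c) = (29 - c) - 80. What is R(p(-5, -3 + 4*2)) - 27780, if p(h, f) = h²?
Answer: -27856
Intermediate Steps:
R(c) = -51 - c (R(c) = (29 - c) - 80 = -51 - c)
R(p(-5, -3 + 4*2)) - 27780 = (-51 - 1*(-5)²) - 27780 = (-51 - 1*25) - 27780 = (-51 - 25) - 27780 = -76 - 27780 = -27856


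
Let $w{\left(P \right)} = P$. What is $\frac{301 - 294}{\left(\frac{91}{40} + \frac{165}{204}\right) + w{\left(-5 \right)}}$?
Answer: $- \frac{4760}{1303} \approx -3.6531$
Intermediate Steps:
$\frac{301 - 294}{\left(\frac{91}{40} + \frac{165}{204}\right) + w{\left(-5 \right)}} = \frac{301 - 294}{\left(\frac{91}{40} + \frac{165}{204}\right) - 5} = \frac{7}{\left(91 \cdot \frac{1}{40} + 165 \cdot \frac{1}{204}\right) - 5} = \frac{7}{\left(\frac{91}{40} + \frac{55}{68}\right) - 5} = \frac{7}{\frac{2097}{680} - 5} = \frac{7}{- \frac{1303}{680}} = 7 \left(- \frac{680}{1303}\right) = - \frac{4760}{1303}$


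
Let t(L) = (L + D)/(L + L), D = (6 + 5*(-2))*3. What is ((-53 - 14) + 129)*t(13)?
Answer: 31/13 ≈ 2.3846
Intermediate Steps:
D = -12 (D = (6 - 10)*3 = -4*3 = -12)
t(L) = (-12 + L)/(2*L) (t(L) = (L - 12)/(L + L) = (-12 + L)/((2*L)) = (-12 + L)*(1/(2*L)) = (-12 + L)/(2*L))
((-53 - 14) + 129)*t(13) = ((-53 - 14) + 129)*((½)*(-12 + 13)/13) = (-67 + 129)*((½)*(1/13)*1) = 62*(1/26) = 31/13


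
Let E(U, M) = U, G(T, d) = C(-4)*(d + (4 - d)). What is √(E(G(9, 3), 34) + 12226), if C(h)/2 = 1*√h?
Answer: √(12226 + 16*I) ≈ 110.57 + 0.0723*I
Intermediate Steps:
C(h) = 2*√h (C(h) = 2*(1*√h) = 2*√h)
G(T, d) = 16*I (G(T, d) = (2*√(-4))*(d + (4 - d)) = (2*(2*I))*4 = (4*I)*4 = 16*I)
√(E(G(9, 3), 34) + 12226) = √(16*I + 12226) = √(12226 + 16*I)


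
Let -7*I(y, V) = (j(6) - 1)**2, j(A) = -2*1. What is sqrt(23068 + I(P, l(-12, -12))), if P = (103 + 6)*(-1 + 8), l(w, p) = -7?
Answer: sqrt(1130269)/7 ≈ 151.88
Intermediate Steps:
P = 763 (P = 109*7 = 763)
j(A) = -2
I(y, V) = -9/7 (I(y, V) = -(-2 - 1)**2/7 = -1/7*(-3)**2 = -1/7*9 = -9/7)
sqrt(23068 + I(P, l(-12, -12))) = sqrt(23068 - 9/7) = sqrt(161467/7) = sqrt(1130269)/7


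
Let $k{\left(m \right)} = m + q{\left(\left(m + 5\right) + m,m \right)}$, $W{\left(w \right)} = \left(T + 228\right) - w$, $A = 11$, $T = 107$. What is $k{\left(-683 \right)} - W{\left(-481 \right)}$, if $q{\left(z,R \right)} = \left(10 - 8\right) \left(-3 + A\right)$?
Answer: $-1483$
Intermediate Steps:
$q{\left(z,R \right)} = 16$ ($q{\left(z,R \right)} = \left(10 - 8\right) \left(-3 + 11\right) = 2 \cdot 8 = 16$)
$W{\left(w \right)} = 335 - w$ ($W{\left(w \right)} = \left(107 + 228\right) - w = 335 - w$)
$k{\left(m \right)} = 16 + m$ ($k{\left(m \right)} = m + 16 = 16 + m$)
$k{\left(-683 \right)} - W{\left(-481 \right)} = \left(16 - 683\right) - \left(335 - -481\right) = -667 - \left(335 + 481\right) = -667 - 816 = -1483$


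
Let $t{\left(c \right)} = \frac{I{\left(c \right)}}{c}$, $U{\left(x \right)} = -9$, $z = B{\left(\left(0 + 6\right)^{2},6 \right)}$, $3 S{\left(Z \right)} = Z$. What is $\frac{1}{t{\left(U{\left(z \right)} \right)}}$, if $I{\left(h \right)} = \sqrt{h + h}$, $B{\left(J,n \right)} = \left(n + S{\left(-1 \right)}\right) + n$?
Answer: $\frac{3 i \sqrt{2}}{2} \approx 2.1213 i$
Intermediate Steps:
$S{\left(Z \right)} = \frac{Z}{3}$
$B{\left(J,n \right)} = - \frac{1}{3} + 2 n$ ($B{\left(J,n \right)} = \left(n + \frac{1}{3} \left(-1\right)\right) + n = \left(n - \frac{1}{3}\right) + n = \left(- \frac{1}{3} + n\right) + n = - \frac{1}{3} + 2 n$)
$z = \frac{35}{3}$ ($z = - \frac{1}{3} + 2 \cdot 6 = - \frac{1}{3} + 12 = \frac{35}{3} \approx 11.667$)
$I{\left(h \right)} = \sqrt{2} \sqrt{h}$ ($I{\left(h \right)} = \sqrt{2 h} = \sqrt{2} \sqrt{h}$)
$t{\left(c \right)} = \frac{\sqrt{2}}{\sqrt{c}}$ ($t{\left(c \right)} = \frac{\sqrt{2} \sqrt{c}}{c} = \frac{\sqrt{2}}{\sqrt{c}}$)
$\frac{1}{t{\left(U{\left(z \right)} \right)}} = \frac{1}{\sqrt{2} \frac{1}{\sqrt{-9}}} = \frac{1}{\sqrt{2} \left(- \frac{i}{3}\right)} = \frac{1}{\left(- \frac{1}{3}\right) i \sqrt{2}} = \frac{3 i \sqrt{2}}{2}$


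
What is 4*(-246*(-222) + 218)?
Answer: 219320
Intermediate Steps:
4*(-246*(-222) + 218) = 4*(54612 + 218) = 4*54830 = 219320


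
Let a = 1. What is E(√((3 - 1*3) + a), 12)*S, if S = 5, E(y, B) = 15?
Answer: 75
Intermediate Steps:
E(√((3 - 1*3) + a), 12)*S = 15*5 = 75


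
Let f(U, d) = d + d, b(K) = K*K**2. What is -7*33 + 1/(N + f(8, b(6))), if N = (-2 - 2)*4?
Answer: -96095/416 ≈ -231.00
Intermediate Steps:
b(K) = K**3
f(U, d) = 2*d
N = -16 (N = -4*4 = -16)
-7*33 + 1/(N + f(8, b(6))) = -7*33 + 1/(-16 + 2*6**3) = -231 + 1/(-16 + 2*216) = -231 + 1/(-16 + 432) = -231 + 1/416 = -96095/416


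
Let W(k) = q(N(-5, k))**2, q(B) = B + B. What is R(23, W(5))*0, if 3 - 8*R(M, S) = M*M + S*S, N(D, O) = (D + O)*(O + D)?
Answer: 0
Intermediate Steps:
N(D, O) = (D + O)**2 (N(D, O) = (D + O)*(D + O) = (D + O)**2)
q(B) = 2*B
W(k) = 4*(-5 + k)**4 (W(k) = (2*(-5 + k)**2)**2 = 4*(-5 + k)**4)
R(M, S) = 3/8 - M**2/8 - S**2/8 (R(M, S) = 3/8 - (M*M + S*S)/8 = 3/8 - (M**2 + S**2)/8 = 3/8 + (-M**2/8 - S**2/8) = 3/8 - M**2/8 - S**2/8)
R(23, W(5))*0 = (3/8 - 1/8*23**2 - 16*(-5 + 5)**8/8)*0 = (3/8 - 1/8*529 - (4*0**4)**2/8)*0 = (3/8 - 529/8 - (4*0)**2/8)*0 = (3/8 - 529/8 - 1/8*0**2)*0 = (3/8 - 529/8 - 1/8*0)*0 = (3/8 - 529/8 + 0)*0 = -263/4*0 = 0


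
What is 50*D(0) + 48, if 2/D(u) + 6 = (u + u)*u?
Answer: 94/3 ≈ 31.333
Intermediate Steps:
D(u) = 2/(-6 + 2*u²) (D(u) = 2/(-6 + (u + u)*u) = 2/(-6 + (2*u)*u) = 2/(-6 + 2*u²))
50*D(0) + 48 = 50/(-3 + 0²) + 48 = 50/(-3 + 0) + 48 = 50/(-3) + 48 = 50*(-⅓) + 48 = -50/3 + 48 = 94/3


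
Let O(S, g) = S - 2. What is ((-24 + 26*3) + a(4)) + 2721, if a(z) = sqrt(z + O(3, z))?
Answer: 2775 + sqrt(5) ≈ 2777.2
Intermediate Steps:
O(S, g) = -2 + S
a(z) = sqrt(1 + z) (a(z) = sqrt(z + (-2 + 3)) = sqrt(z + 1) = sqrt(1 + z))
((-24 + 26*3) + a(4)) + 2721 = ((-24 + 26*3) + sqrt(1 + 4)) + 2721 = ((-24 + 78) + sqrt(5)) + 2721 = (54 + sqrt(5)) + 2721 = 2775 + sqrt(5)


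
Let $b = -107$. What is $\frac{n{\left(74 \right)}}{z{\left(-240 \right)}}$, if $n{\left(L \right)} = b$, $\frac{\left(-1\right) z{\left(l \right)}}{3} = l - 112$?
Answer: $- \frac{107}{1056} \approx -0.10133$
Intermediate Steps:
$z{\left(l \right)} = 336 - 3 l$ ($z{\left(l \right)} = - 3 \left(l - 112\right) = - 3 \left(-112 + l\right) = 336 - 3 l$)
$n{\left(L \right)} = -107$
$\frac{n{\left(74 \right)}}{z{\left(-240 \right)}} = - \frac{107}{336 - -720} = - \frac{107}{336 + 720} = - \frac{107}{1056}$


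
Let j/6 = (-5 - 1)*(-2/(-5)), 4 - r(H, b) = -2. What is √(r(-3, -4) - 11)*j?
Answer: -72*I*√5/5 ≈ -32.199*I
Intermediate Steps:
r(H, b) = 6 (r(H, b) = 4 - 1*(-2) = 4 + 2 = 6)
j = -72/5 (j = 6*((-5 - 1)*(-2/(-5))) = 6*(-(-12)*(-1)/5) = 6*(-6*⅖) = 6*(-12/5) = -72/5 ≈ -14.400)
√(r(-3, -4) - 11)*j = √(6 - 11)*(-72/5) = √(-5)*(-72/5) = (I*√5)*(-72/5) = -72*I*√5/5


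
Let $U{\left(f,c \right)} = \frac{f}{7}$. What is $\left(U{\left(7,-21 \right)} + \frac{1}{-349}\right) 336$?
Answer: $\frac{116928}{349} \approx 335.04$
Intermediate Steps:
$U{\left(f,c \right)} = \frac{f}{7}$ ($U{\left(f,c \right)} = f \frac{1}{7} = \frac{f}{7}$)
$\left(U{\left(7,-21 \right)} + \frac{1}{-349}\right) 336 = \left(\frac{1}{7} \cdot 7 + \frac{1}{-349}\right) 336 = \left(1 - \frac{1}{349}\right) 336 = \frac{348}{349} \cdot 336 = \frac{116928}{349}$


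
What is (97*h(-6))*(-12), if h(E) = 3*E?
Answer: 20952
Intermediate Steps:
(97*h(-6))*(-12) = (97*(3*(-6)))*(-12) = (97*(-18))*(-12) = -1746*(-12) = 20952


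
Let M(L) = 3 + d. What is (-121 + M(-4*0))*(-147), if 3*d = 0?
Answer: 17346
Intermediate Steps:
d = 0 (d = (⅓)*0 = 0)
M(L) = 3 (M(L) = 3 + 0 = 3)
(-121 + M(-4*0))*(-147) = (-121 + 3)*(-147) = -118*(-147) = 17346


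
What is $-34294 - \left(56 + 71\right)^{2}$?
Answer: $-50423$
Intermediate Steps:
$-34294 - \left(56 + 71\right)^{2} = -34294 - 127^{2} = -34294 - 16129 = -50423$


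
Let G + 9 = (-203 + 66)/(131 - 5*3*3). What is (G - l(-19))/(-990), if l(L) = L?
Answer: -241/28380 ≈ -0.0084919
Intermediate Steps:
G = -911/86 (G = -9 + (-203 + 66)/(131 - 5*3*3) = -9 - 137/(131 - 15*3) = -9 - 137/(131 - 1*45) = -9 - 137/(131 - 45) = -9 - 137/86 = -911/86 ≈ -10.593)
(G - l(-19))/(-990) = (-911/86 - 1*(-19))/(-990) = (-911/86 + 19)*(-1/990) = (723/86)*(-1/990) = -241/28380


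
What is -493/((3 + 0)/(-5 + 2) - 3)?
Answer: 493/4 ≈ 123.25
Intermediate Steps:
-493/((3 + 0)/(-5 + 2) - 3) = -493/(3/(-3) - 3) = -493/(3*(-⅓) - 3) = -493/(-1 - 3) = -493/(-4) = -493*(-¼) = 493/4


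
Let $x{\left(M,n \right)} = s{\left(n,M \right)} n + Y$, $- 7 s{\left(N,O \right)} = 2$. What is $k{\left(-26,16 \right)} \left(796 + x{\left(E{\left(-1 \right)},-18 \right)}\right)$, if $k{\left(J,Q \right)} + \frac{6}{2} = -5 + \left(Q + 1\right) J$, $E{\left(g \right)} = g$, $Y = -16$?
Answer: $- \frac{2473200}{7} \approx -3.5331 \cdot 10^{5}$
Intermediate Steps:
$s{\left(N,O \right)} = - \frac{2}{7}$ ($s{\left(N,O \right)} = \left(- \frac{1}{7}\right) 2 = - \frac{2}{7}$)
$k{\left(J,Q \right)} = -8 + J \left(1 + Q\right)$ ($k{\left(J,Q \right)} = -3 + \left(-5 + \left(Q + 1\right) J\right) = -3 + \left(-5 + \left(1 + Q\right) J\right) = -3 + \left(-5 + J \left(1 + Q\right)\right) = -8 + J \left(1 + Q\right)$)
$x{\left(M,n \right)} = -16 - \frac{2 n}{7}$ ($x{\left(M,n \right)} = - \frac{2 n}{7} - 16 = -16 - \frac{2 n}{7}$)
$k{\left(-26,16 \right)} \left(796 + x{\left(E{\left(-1 \right)},-18 \right)}\right) = \left(-8 - 26 - 416\right) \left(796 - \frac{76}{7}\right) = \left(-8 - 26 - 416\right) \left(796 + \left(-16 + \frac{36}{7}\right)\right) = - 450 \left(796 - \frac{76}{7}\right) = \left(-450\right) \frac{5496}{7} = - \frac{2473200}{7}$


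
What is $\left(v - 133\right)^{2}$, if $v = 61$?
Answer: $5184$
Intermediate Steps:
$\left(v - 133\right)^{2} = \left(61 - 133\right)^{2} = \left(-72\right)^{2} = 5184$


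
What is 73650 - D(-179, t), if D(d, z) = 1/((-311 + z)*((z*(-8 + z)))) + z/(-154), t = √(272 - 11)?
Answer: 1399542963319/19002620 + 354293369*√29/18185507340 ≈ 73650.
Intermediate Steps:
t = 3*√29 (t = √261 = 3*√29 ≈ 16.155)
D(d, z) = -z/154 + 1/(z*(-311 + z)*(-8 + z)) (D(d, z) = (1/(z*(-8 + z)))/(-311 + z) + z*(-1/154) = 1/(z*(-311 + z)*(-8 + z)) - z/154 = -z/154 + 1/(z*(-311 + z)*(-8 + z)))
73650 - D(-179, t) = 73650 - (154 - (3*√29)⁴ - 2488*(3*√29)² + 319*(3*√29)³)/(154*(3*√29)*(2488 + (3*√29)² - 957*√29)) = 73650 - √29/87*(154 - 1*68121 - 2488*261 + 319*(783*√29))/(154*(2488 + 261 - 957*√29)) = 73650 - √29/87*(154 - 68121 - 649368 + 249777*√29)/(154*(2749 - 957*√29)) = 73650 - √29/87*(-717335 + 249777*√29)/(154*(2749 - 957*√29)) = 73650 - √29*(-717335 + 249777*√29)/(13398*(2749 - 957*√29))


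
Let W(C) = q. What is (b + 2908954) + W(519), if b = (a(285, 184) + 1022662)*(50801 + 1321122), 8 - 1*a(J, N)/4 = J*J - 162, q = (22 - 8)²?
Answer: 958211553116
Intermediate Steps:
q = 196 (q = 14² = 196)
a(J, N) = 680 - 4*J² (a(J, N) = 32 - 4*(J*J - 162) = 32 - 4*(J² - 162) = 32 - 4*(-162 + J²) = 32 + (648 - 4*J²) = 680 - 4*J²)
W(C) = 196
b = 958208643966 (b = ((680 - 4*285²) + 1022662)*(50801 + 1321122) = ((680 - 4*81225) + 1022662)*1371923 = ((680 - 324900) + 1022662)*1371923 = (-324220 + 1022662)*1371923 = 698442*1371923 = 958208643966)
(b + 2908954) + W(519) = (958208643966 + 2908954) + 196 = 958211552920 + 196 = 958211553116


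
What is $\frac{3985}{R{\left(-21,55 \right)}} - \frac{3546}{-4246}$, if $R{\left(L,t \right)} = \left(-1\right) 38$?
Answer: $- \frac{8392781}{80674} \approx -104.03$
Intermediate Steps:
$R{\left(L,t \right)} = -38$
$\frac{3985}{R{\left(-21,55 \right)}} - \frac{3546}{-4246} = \frac{3985}{-38} - \frac{3546}{-4246} = 3985 \left(- \frac{1}{38}\right) - - \frac{1773}{2123} = - \frac{3985}{38} + \frac{1773}{2123} = - \frac{8392781}{80674}$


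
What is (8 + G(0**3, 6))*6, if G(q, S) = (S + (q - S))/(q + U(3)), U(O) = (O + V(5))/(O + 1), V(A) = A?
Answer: 48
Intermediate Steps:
U(O) = (5 + O)/(1 + O) (U(O) = (O + 5)/(O + 1) = (5 + O)/(1 + O))
G(q, S) = q/(2 + q) (G(q, S) = (S + (q - S))/(q + (5 + 3)/(1 + 3)) = q/(q + 8/4) = q/(q + (1/4)*8) = q/(q + 2) = q/(2 + q))
(8 + G(0**3, 6))*6 = (8 + 0**3/(2 + 0**3))*6 = (8 + 0/(2 + 0))*6 = (8 + 0/2)*6 = (8 + 0*(1/2))*6 = (8 + 0)*6 = 8*6 = 48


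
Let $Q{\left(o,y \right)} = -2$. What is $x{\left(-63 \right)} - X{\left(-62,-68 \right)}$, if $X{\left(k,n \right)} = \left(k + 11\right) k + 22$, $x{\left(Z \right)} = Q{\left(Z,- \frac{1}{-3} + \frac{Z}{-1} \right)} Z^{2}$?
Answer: $-11122$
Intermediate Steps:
$x{\left(Z \right)} = - 2 Z^{2}$
$X{\left(k,n \right)} = 22 + k \left(11 + k\right)$ ($X{\left(k,n \right)} = \left(11 + k\right) k + 22 = k \left(11 + k\right) + 22 = 22 + k \left(11 + k\right)$)
$x{\left(-63 \right)} - X{\left(-62,-68 \right)} = - 2 \left(-63\right)^{2} - \left(22 + \left(-62\right)^{2} + 11 \left(-62\right)\right) = \left(-2\right) 3969 - \left(22 + 3844 - 682\right) = -7938 - 3184 = -11122$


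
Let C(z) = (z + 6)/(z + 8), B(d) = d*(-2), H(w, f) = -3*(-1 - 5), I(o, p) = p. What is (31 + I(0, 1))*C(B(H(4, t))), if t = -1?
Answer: 240/7 ≈ 34.286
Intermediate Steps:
H(w, f) = 18 (H(w, f) = -3*(-6) = 18)
B(d) = -2*d
C(z) = (6 + z)/(8 + z)
(31 + I(0, 1))*C(B(H(4, t))) = (31 + 1)*((6 - 2*18)/(8 - 2*18)) = 32*((6 - 36)/(8 - 36)) = 32*(-30/(-28)) = 32*(-1/28*(-30)) = 32*(15/14) = 240/7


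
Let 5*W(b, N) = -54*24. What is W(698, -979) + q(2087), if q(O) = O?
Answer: 9139/5 ≈ 1827.8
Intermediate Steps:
W(b, N) = -1296/5 (W(b, N) = (-54*24)/5 = (⅕)*(-1296) = -1296/5)
W(698, -979) + q(2087) = -1296/5 + 2087 = 9139/5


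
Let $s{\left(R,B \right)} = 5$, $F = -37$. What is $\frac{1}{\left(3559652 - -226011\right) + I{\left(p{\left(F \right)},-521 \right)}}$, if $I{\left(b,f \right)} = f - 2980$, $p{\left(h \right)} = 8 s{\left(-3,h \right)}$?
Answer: $\frac{1}{3782162} \approx 2.644 \cdot 10^{-7}$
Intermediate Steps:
$p{\left(h \right)} = 40$ ($p{\left(h \right)} = 8 \cdot 5 = 40$)
$I{\left(b,f \right)} = -2980 + f$
$\frac{1}{\left(3559652 - -226011\right) + I{\left(p{\left(F \right)},-521 \right)}} = \frac{1}{\left(3559652 - -226011\right) - 3501} = \frac{1}{\left(3559652 + 226011\right) - 3501} = \frac{1}{3785663 - 3501} = \frac{1}{3782162}$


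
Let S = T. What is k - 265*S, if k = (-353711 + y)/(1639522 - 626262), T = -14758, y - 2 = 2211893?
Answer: 990682498596/253315 ≈ 3.9109e+6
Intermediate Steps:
y = 2211895 (y = 2 + 2211893 = 2211895)
S = -14758
k = 464546/253315 (k = (-353711 + 2211895)/(1639522 - 626262) = 1858184/1013260 = 1858184*(1/1013260) = 464546/253315 ≈ 1.8339)
k - 265*S = 464546/253315 - 265*(-14758) = 464546/253315 - 1*(-3910870) = 464546/253315 + 3910870 = 990682498596/253315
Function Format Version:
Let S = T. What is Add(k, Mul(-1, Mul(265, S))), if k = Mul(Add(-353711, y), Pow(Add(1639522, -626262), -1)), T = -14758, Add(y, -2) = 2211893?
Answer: Rational(990682498596, 253315) ≈ 3.9109e+6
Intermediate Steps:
y = 2211895 (y = Add(2, 2211893) = 2211895)
S = -14758
k = Rational(464546, 253315) (k = Mul(Add(-353711, 2211895), Pow(Add(1639522, -626262), -1)) = Mul(1858184, Pow(1013260, -1)) = Mul(1858184, Rational(1, 1013260)) = Rational(464546, 253315) ≈ 1.8339)
Add(k, Mul(-1, Mul(265, S))) = Add(Rational(464546, 253315), Mul(-1, Mul(265, -14758))) = Add(Rational(464546, 253315), Mul(-1, -3910870)) = Add(Rational(464546, 253315), 3910870) = Rational(990682498596, 253315)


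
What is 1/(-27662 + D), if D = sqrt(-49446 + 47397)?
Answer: -27662/765188293 - I*sqrt(2049)/765188293 ≈ -3.6151e-5 - 5.9157e-8*I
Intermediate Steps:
D = I*sqrt(2049) (D = sqrt(-2049) = I*sqrt(2049) ≈ 45.266*I)
1/(-27662 + D) = 1/(-27662 + I*sqrt(2049))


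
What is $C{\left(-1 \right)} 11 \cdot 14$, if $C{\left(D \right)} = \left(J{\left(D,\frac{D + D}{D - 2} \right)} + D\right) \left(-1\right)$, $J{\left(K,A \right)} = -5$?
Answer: $924$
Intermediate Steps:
$C{\left(D \right)} = 5 - D$ ($C{\left(D \right)} = \left(-5 + D\right) \left(-1\right) = 5 - D$)
$C{\left(-1 \right)} 11 \cdot 14 = \left(5 - -1\right) 11 \cdot 14 = \left(5 + 1\right) 11 \cdot 14 = 6 \cdot 11 \cdot 14 = 66 \cdot 14 = 924$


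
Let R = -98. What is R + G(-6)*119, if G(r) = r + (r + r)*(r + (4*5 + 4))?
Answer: -26516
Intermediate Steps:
G(r) = r + 2*r*(24 + r) (G(r) = r + (2*r)*(r + (20 + 4)) = r + (2*r)*(r + 24) = r + (2*r)*(24 + r) = r + 2*r*(24 + r))
R + G(-6)*119 = -98 - 6*(49 + 2*(-6))*119 = -98 - 6*(49 - 12)*119 = -98 - 6*37*119 = -98 - 222*119 = -98 - 26418 = -26516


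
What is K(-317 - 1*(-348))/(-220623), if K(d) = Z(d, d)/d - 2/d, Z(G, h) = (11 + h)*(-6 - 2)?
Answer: 26/526101 ≈ 4.9420e-5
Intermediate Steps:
Z(G, h) = -88 - 8*h (Z(G, h) = (11 + h)*(-8) = -88 - 8*h)
K(d) = -2/d + (-88 - 8*d)/d (K(d) = (-88 - 8*d)/d - 2/d = -2/d + (-88 - 8*d)/d)
K(-317 - 1*(-348))/(-220623) = (-8 - 90/(-317 - 1*(-348)))/(-220623) = (-8 - 90/(-317 + 348))*(-1/220623) = (-8 - 90/31)*(-1/220623) = -338/31*(-1/220623) = 26/526101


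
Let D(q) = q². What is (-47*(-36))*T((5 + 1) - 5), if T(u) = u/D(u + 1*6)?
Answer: 1692/49 ≈ 34.531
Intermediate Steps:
T(u) = u/(6 + u)² (T(u) = u/((u + 1*6)²) = u/((u + 6)²) = u/((6 + u)²) = u/(6 + u)²)
(-47*(-36))*T((5 + 1) - 5) = (-47*(-36))*(((5 + 1) - 5)/(6 + ((5 + 1) - 5))²) = 1692*((6 - 5)/(6 + (6 - 5))²) = 1692*(1/(6 + 1)²) = 1692*(1/7²) = 1692*(1*(1/49)) = 1692*(1/49) = 1692/49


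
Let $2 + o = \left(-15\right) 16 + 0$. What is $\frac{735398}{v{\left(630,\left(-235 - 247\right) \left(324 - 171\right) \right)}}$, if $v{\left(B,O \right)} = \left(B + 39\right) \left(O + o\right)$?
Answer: $- \frac{367699}{24748986} \approx -0.014857$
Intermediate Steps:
$o = -242$ ($o = -2 + \left(\left(-15\right) 16 + 0\right) = -2 + \left(-240 + 0\right) = -2 - 240 = -242$)
$v{\left(B,O \right)} = \left(-242 + O\right) \left(39 + B\right)$ ($v{\left(B,O \right)} = \left(B + 39\right) \left(O - 242\right) = \left(39 + B\right) \left(-242 + O\right) = \left(-242 + O\right) \left(39 + B\right)$)
$\frac{735398}{v{\left(630,\left(-235 - 247\right) \left(324 - 171\right) \right)}} = \frac{735398}{-9438 - 152460 + 39 \left(-235 - 247\right) \left(324 - 171\right) + 630 \left(-235 - 247\right) \left(324 - 171\right)} = \frac{735398}{-9438 - 152460 + 39 \left(\left(-482\right) 153\right) + 630 \left(\left(-482\right) 153\right)} = \frac{735398}{-9438 - 152460 + 39 \left(-73746\right) + 630 \left(-73746\right)} = \frac{735398}{-9438 - 152460 - 2876094 - 46459980} = \frac{735398}{-49497972} = 735398 \left(- \frac{1}{49497972}\right) = - \frac{367699}{24748986}$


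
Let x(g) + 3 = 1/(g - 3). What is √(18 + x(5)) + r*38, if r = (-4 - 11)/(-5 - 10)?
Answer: 38 + √62/2 ≈ 41.937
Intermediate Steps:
x(g) = -3 + 1/(-3 + g) (x(g) = -3 + 1/(g - 3) = -3 + 1/(-3 + g))
r = 1 (r = -15/(-15) = -15*(-1/15) = 1)
√(18 + x(5)) + r*38 = √(18 + (10 - 3*5)/(-3 + 5)) + 1*38 = √(18 + (10 - 15)/2) + 38 = √(18 + (½)*(-5)) + 38 = √(18 - 5/2) + 38 = √(31/2) + 38 = √62/2 + 38 = 38 + √62/2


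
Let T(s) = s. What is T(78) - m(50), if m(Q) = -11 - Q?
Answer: 139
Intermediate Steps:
T(78) - m(50) = 78 - (-11 - 1*50) = 78 - (-11 - 50) = 78 - 1*(-61) = 78 + 61 = 139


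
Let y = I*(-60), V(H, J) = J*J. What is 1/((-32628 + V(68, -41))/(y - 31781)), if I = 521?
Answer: 63041/30947 ≈ 2.0371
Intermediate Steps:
V(H, J) = J²
y = -31260 (y = 521*(-60) = -31260)
1/((-32628 + V(68, -41))/(y - 31781)) = 1/((-32628 + (-41)²)/(-31260 - 31781)) = 1/((-32628 + 1681)/(-63041)) = 1/(-30947*(-1/63041)) = 1/(30947/63041) = 63041/30947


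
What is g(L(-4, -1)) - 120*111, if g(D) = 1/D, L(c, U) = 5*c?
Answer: -266401/20 ≈ -13320.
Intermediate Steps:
g(L(-4, -1)) - 120*111 = 1/(5*(-4)) - 120*111 = 1/(-20) - 13320 = -1/20 - 13320 = -266401/20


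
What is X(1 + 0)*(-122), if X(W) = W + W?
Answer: -244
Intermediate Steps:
X(W) = 2*W
X(1 + 0)*(-122) = (2*(1 + 0))*(-122) = (2*1)*(-122) = 2*(-122) = -244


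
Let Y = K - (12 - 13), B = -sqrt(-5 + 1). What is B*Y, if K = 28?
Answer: -58*I ≈ -58.0*I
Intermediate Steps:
B = -2*I (B = -sqrt(-4) = -2*I ≈ -2.0*I)
Y = 29 (Y = 28 - (12 - 13) = 28 - 1*(-1) = 28 + 1 = 29)
B*Y = -2*I*29 = -58*I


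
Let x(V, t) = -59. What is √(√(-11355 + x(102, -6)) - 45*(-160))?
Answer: √(7200 + I*√11414) ≈ 84.855 + 0.6295*I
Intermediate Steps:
√(√(-11355 + x(102, -6)) - 45*(-160)) = √(√(-11355 - 59) - 45*(-160)) = √(√(-11414) + 7200) = √(I*√11414 + 7200) = √(7200 + I*√11414)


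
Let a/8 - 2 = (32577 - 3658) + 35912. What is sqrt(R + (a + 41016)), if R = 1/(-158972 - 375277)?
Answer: sqrt(17749442400216159)/178083 ≈ 748.12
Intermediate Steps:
a = 518664 (a = 16 + 8*((32577 - 3658) + 35912) = 16 + 8*(28919 + 35912) = 16 + 8*64831 = 16 + 518648 = 518664)
R = -1/534249 (R = 1/(-534249) = -1/534249 ≈ -1.8718e-6)
sqrt(R + (a + 41016)) = sqrt(-1/534249 + (518664 + 41016)) = sqrt(-1/534249 + 559680) = sqrt(299008480319/534249) = sqrt(17749442400216159)/178083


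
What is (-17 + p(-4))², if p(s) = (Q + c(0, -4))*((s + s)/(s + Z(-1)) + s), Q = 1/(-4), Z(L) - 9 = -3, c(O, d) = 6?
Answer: 3969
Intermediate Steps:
Z(L) = 6 (Z(L) = 9 - 3 = 6)
Q = -¼ ≈ -0.25000
p(s) = 23*s/4 + 23*s/(2*(6 + s)) (p(s) = (-¼ + 6)*((s + s)/(s + 6) + s) = 23*((2*s)/(6 + s) + s)/4 = 23*(2*s/(6 + s) + s)/4 = 23*(s + 2*s/(6 + s))/4 = 23*s/4 + 23*s/(2*(6 + s)))
(-17 + p(-4))² = (-17 + (23/4)*(-4)*(8 - 4)/(6 - 4))² = (-17 + (23/4)*(-4)*4/2)² = (-17 + (23/4)*(-4)*(½)*4)² = (-17 - 46)² = (-63)² = 3969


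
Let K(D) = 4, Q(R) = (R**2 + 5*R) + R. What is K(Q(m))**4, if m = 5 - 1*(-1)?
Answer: 256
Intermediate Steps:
m = 6 (m = 5 + 1 = 6)
Q(R) = R**2 + 6*R
K(Q(m))**4 = 4**4 = 256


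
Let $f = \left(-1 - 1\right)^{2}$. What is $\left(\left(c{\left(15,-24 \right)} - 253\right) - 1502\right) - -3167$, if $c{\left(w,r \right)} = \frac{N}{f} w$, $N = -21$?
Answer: $\frac{5333}{4} \approx 1333.3$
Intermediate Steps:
$f = 4$ ($f = \left(-2\right)^{2} = 4$)
$c{\left(w,r \right)} = - \frac{21 w}{4}$ ($c{\left(w,r \right)} = - \frac{21}{4} w = \left(-21\right) \frac{1}{4} w = - \frac{21 w}{4}$)
$\left(\left(c{\left(15,-24 \right)} - 253\right) - 1502\right) - -3167 = \left(\left(\left(- \frac{21}{4}\right) 15 - 253\right) - 1502\right) - -3167 = \left(\left(- \frac{315}{4} - 253\right) - 1502\right) + 3167 = \left(- \frac{1327}{4} - 1502\right) + 3167 = - \frac{7335}{4} + 3167 = \frac{5333}{4}$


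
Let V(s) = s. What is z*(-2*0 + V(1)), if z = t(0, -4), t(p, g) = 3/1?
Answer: 3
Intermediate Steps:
t(p, g) = 3 (t(p, g) = 3*1 = 3)
z = 3
z*(-2*0 + V(1)) = 3*(-2*0 + 1) = 3*(0 + 1) = 3*1 = 3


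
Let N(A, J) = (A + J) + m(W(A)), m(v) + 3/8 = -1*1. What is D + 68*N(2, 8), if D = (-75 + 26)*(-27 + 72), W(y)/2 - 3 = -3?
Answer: -3237/2 ≈ -1618.5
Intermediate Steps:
W(y) = 0 (W(y) = 6 + 2*(-3) = 6 - 6 = 0)
D = -2205 (D = -49*45 = -2205)
m(v) = -11/8 (m(v) = -3/8 - 1*1 = -3/8 - 1 = -11/8)
N(A, J) = -11/8 + A + J (N(A, J) = (A + J) - 11/8 = -11/8 + A + J)
D + 68*N(2, 8) = -2205 + 68*(-11/8 + 2 + 8) = -2205 + 68*(69/8) = -2205 + 1173/2 = -3237/2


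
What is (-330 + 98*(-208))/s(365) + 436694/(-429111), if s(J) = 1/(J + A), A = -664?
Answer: 2657692534252/429111 ≈ 6.1935e+6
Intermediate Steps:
s(J) = 1/(-664 + J) (s(J) = 1/(J - 664) = 1/(-664 + J))
(-330 + 98*(-208))/s(365) + 436694/(-429111) = (-330 + 98*(-208))/(1/(-664 + 365)) + 436694/(-429111) = (-330 - 20384)/(1/(-299)) + 436694*(-1/429111) = -20714/(-1/299) - 436694/429111 = -20714*(-299) - 436694/429111 = 6193486 - 436694/429111 = 2657692534252/429111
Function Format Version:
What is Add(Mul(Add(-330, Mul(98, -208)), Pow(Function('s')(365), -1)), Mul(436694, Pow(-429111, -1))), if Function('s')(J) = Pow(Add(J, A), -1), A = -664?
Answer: Rational(2657692534252, 429111) ≈ 6.1935e+6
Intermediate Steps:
Function('s')(J) = Pow(Add(-664, J), -1) (Function('s')(J) = Pow(Add(J, -664), -1) = Pow(Add(-664, J), -1))
Add(Mul(Add(-330, Mul(98, -208)), Pow(Function('s')(365), -1)), Mul(436694, Pow(-429111, -1))) = Add(Mul(Add(-330, Mul(98, -208)), Pow(Pow(Add(-664, 365), -1), -1)), Mul(436694, Pow(-429111, -1))) = Add(Mul(Add(-330, -20384), Pow(Pow(-299, -1), -1)), Mul(436694, Rational(-1, 429111))) = Add(Mul(-20714, Pow(Rational(-1, 299), -1)), Rational(-436694, 429111)) = Add(Mul(-20714, -299), Rational(-436694, 429111)) = Add(6193486, Rational(-436694, 429111)) = Rational(2657692534252, 429111)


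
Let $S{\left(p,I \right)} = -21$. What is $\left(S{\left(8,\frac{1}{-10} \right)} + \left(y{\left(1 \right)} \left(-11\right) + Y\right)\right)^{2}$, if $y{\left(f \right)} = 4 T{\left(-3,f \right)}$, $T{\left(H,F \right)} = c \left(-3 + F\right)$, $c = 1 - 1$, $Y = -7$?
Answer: $784$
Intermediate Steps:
$c = 0$
$T{\left(H,F \right)} = 0$ ($T{\left(H,F \right)} = 0 \left(-3 + F\right) = 0$)
$y{\left(f \right)} = 0$ ($y{\left(f \right)} = 4 \cdot 0 = 0$)
$\left(S{\left(8,\frac{1}{-10} \right)} + \left(y{\left(1 \right)} \left(-11\right) + Y\right)\right)^{2} = \left(-21 + \left(0 \left(-11\right) - 7\right)\right)^{2} = \left(-21 + \left(0 - 7\right)\right)^{2} = \left(-21 - 7\right)^{2} = \left(-28\right)^{2} = 784$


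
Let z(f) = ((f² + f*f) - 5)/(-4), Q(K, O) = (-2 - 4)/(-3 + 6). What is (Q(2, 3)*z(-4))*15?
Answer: 405/2 ≈ 202.50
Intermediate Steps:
Q(K, O) = -2 (Q(K, O) = -6/3 = -6*⅓ = -2)
z(f) = 5/4 - f²/2 (z(f) = ((f² + f²) - 5)*(-¼) = (2*f² - 5)*(-¼) = (-5 + 2*f²)*(-¼) = 5/4 - f²/2)
(Q(2, 3)*z(-4))*15 = -2*(5/4 - ½*(-4)²)*15 = -2*(5/4 - ½*16)*15 = -2*(5/4 - 8)*15 = -2*(-27/4)*15 = (27/2)*15 = 405/2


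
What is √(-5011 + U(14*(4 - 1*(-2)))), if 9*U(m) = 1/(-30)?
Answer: I*√40589130/90 ≈ 70.788*I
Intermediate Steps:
U(m) = -1/270 (U(m) = (⅑)/(-30) = (⅑)*(-1/30) = -1/270)
√(-5011 + U(14*(4 - 1*(-2)))) = √(-5011 - 1/270) = √(-1352971/270) = I*√40589130/90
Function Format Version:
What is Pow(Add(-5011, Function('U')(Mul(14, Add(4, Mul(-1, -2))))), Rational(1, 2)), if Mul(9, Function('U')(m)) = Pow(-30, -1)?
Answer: Mul(Rational(1, 90), I, Pow(40589130, Rational(1, 2))) ≈ Mul(70.788, I)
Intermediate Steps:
Function('U')(m) = Rational(-1, 270) (Function('U')(m) = Mul(Rational(1, 9), Pow(-30, -1)) = Mul(Rational(1, 9), Rational(-1, 30)) = Rational(-1, 270))
Pow(Add(-5011, Function('U')(Mul(14, Add(4, Mul(-1, -2))))), Rational(1, 2)) = Pow(Add(-5011, Rational(-1, 270)), Rational(1, 2)) = Pow(Rational(-1352971, 270), Rational(1, 2)) = Mul(Rational(1, 90), I, Pow(40589130, Rational(1, 2)))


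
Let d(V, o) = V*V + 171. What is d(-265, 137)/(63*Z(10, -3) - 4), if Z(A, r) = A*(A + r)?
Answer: 35198/2203 ≈ 15.977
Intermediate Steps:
d(V, o) = 171 + V**2 (d(V, o) = V**2 + 171 = 171 + V**2)
d(-265, 137)/(63*Z(10, -3) - 4) = (171 + (-265)**2)/(63*(10*(10 - 3)) - 4) = (171 + 70225)/(63*(10*7) - 4) = 70396/(63*70 - 4) = 70396/(4410 - 4) = 70396/4406 = 70396*(1/4406) = 35198/2203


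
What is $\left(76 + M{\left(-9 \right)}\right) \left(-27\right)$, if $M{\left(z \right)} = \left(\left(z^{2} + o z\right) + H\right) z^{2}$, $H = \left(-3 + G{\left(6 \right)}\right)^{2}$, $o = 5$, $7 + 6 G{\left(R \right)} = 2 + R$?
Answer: $- \frac{393363}{4} \approx -98341.0$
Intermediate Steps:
$G{\left(R \right)} = - \frac{5}{6} + \frac{R}{6}$ ($G{\left(R \right)} = - \frac{7}{6} + \frac{2 + R}{6} = - \frac{7}{6} + \left(\frac{1}{3} + \frac{R}{6}\right) = - \frac{5}{6} + \frac{R}{6}$)
$H = \frac{289}{36}$ ($H = \left(-3 + \left(- \frac{5}{6} + \frac{1}{6} \cdot 6\right)\right)^{2} = \left(-3 + \left(- \frac{5}{6} + 1\right)\right)^{2} = \left(-3 + \frac{1}{6}\right)^{2} = \left(- \frac{17}{6}\right)^{2} = \frac{289}{36} \approx 8.0278$)
$M{\left(z \right)} = z^{2} \left(\frac{289}{36} + z^{2} + 5 z\right)$ ($M{\left(z \right)} = \left(\left(z^{2} + 5 z\right) + \frac{289}{36}\right) z^{2} = \left(\frac{289}{36} + z^{2} + 5 z\right) z^{2} = z^{2} \left(\frac{289}{36} + z^{2} + 5 z\right)$)
$\left(76 + M{\left(-9 \right)}\right) \left(-27\right) = \left(76 + \left(-9\right)^{2} \left(\frac{289}{36} + \left(-9\right)^{2} + 5 \left(-9\right)\right)\right) \left(-27\right) = \left(76 + 81 \left(\frac{289}{36} + 81 - 45\right)\right) \left(-27\right) = \left(76 + 81 \cdot \frac{1585}{36}\right) \left(-27\right) = \left(76 + \frac{14265}{4}\right) \left(-27\right) = \frac{14569}{4} \left(-27\right) = - \frac{393363}{4}$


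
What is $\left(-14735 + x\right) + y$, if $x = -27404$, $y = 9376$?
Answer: $-32763$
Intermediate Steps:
$\left(-14735 + x\right) + y = \left(-14735 - 27404\right) + 9376 = -42139 + 9376 = -32763$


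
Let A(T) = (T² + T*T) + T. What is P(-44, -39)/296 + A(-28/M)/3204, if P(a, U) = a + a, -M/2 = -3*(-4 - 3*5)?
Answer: -57231863/192581226 ≈ -0.29718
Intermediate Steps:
M = -114 (M = -(-6)*(-4 - 3*5) = -(-6)*(-4 - 15) = -(-6)*(-19) = -2*57 = -114)
A(T) = T + 2*T² (A(T) = (T² + T²) + T = 2*T² + T = T + 2*T²)
P(a, U) = 2*a
P(-44, -39)/296 + A(-28/M)/3204 = (2*(-44))/296 + ((-28/(-114))*(1 + 2*(-28/(-114))))/3204 = -88*1/296 + ((-28*(-1/114))*(1 + 2*(-28*(-1/114))))*(1/3204) = -11/37 + (14*(1 + 2*(14/57))/57)*(1/3204) = -11/37 + (14*(1 + 28/57)/57)*(1/3204) = -11/37 + ((14/57)*(85/57))*(1/3204) = -11/37 + (1190/3249)*(1/3204) = -11/37 + 595/5204898 = -57231863/192581226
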